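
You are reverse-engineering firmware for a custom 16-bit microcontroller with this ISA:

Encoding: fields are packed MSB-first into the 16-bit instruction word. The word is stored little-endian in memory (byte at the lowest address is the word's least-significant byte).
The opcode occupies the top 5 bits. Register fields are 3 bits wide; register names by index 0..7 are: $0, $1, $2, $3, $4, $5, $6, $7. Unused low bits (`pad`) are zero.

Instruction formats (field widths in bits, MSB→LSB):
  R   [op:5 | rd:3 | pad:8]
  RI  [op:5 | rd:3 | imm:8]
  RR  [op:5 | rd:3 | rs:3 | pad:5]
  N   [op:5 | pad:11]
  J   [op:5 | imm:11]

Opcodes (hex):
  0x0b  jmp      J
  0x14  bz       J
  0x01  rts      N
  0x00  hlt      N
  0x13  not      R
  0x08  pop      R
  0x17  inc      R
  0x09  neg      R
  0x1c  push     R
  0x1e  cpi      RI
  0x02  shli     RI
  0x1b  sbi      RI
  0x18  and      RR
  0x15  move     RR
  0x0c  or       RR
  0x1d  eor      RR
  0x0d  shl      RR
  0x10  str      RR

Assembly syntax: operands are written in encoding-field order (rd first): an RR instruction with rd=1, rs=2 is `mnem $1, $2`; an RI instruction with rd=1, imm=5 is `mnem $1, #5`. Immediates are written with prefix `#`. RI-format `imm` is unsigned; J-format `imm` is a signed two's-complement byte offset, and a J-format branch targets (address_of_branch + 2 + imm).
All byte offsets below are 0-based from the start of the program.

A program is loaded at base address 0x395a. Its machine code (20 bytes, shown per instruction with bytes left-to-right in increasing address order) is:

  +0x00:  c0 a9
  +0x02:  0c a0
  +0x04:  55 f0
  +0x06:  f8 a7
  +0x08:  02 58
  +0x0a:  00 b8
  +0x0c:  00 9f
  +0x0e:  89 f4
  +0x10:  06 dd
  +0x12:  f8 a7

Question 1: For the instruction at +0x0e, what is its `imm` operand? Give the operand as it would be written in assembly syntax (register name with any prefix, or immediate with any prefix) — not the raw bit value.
off 0x0e: read 89 f4 as little → 0xf489
  opcode bits[15:11]=0x1e: cpi/RI
  rd@[10:8]=0x4 ⇒ $4
  imm@[7:0]=0x89 ⇒ #137

#137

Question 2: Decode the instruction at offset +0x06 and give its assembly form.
@+06  little-endian(f8 a7) = 0xa7f8
  opcode bits[15:11]=0x14: bz/J
  imm@[10:0]=0x7f8 (s11→-8) ⇒ #-8

bz #-8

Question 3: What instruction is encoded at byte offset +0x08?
jmp #2

off 0x08: read 02 58 as little → 0x5802
  op=0x5802>>11=0xb ⇒ jmp (J)
  imm@[10:0]=0x2 ⇒ #2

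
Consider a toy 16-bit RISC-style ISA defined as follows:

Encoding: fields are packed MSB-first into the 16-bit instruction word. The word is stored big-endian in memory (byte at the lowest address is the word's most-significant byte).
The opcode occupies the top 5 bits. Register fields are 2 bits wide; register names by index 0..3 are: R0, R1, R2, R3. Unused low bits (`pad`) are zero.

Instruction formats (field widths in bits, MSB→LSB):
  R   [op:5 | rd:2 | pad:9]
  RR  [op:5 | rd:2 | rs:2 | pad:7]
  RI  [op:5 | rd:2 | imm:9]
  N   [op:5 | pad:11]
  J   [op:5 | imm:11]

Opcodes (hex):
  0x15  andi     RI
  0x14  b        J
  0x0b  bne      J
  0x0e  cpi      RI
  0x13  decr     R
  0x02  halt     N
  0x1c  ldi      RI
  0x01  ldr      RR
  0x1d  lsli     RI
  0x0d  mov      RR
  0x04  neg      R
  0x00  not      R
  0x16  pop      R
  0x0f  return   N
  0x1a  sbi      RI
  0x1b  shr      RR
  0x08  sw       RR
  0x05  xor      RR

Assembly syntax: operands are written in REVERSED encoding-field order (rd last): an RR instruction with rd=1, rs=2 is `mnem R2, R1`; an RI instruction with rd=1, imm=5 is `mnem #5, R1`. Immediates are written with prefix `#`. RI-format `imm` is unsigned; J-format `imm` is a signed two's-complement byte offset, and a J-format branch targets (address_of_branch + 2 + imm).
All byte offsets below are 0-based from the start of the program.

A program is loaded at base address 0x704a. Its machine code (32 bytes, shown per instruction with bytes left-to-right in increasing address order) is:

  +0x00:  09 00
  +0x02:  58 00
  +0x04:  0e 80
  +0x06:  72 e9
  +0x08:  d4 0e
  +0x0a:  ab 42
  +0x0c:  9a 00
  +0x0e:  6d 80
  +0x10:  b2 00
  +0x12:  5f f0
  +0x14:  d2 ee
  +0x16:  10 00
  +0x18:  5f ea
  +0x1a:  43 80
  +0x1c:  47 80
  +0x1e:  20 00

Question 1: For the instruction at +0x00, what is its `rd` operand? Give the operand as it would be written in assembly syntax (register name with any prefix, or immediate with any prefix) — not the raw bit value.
R0

+0x00: 09 00 ⇒ word 0x0900 (big)
  opcode bits[15:11]=0x1: ldr/RR
  rd@[10:9]=0x0 ⇒ R0
  rs@[8:7]=0x2 ⇒ R2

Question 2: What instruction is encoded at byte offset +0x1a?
sw R3, R1

+0x1a: 43 80 ⇒ word 0x4380 (big)
  opcode bits[15:11]=0x8: sw/RR
  [10:9] rd=1 = R1
  [8:7] rs=3 = R3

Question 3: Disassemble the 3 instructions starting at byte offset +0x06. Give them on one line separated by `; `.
+0x06: 72 e9 ⇒ word 0x72e9 (big)
  top 5b → 0xe → cpi [RI]
  [10:9] rd=1 = R1
  [8:0] imm=233 = #233
+0x08: d4 0e ⇒ word 0xd40e (big)
  top 5b → 0x1a → sbi [RI]
  [10:9] rd=2 = R2
  [8:0] imm=14 = #14
+0x0a: ab 42 ⇒ word 0xab42 (big)
  top 5b → 0x15 → andi [RI]
  [10:9] rd=1 = R1
  [8:0] imm=322 = #322

cpi #233, R1; sbi #14, R2; andi #322, R1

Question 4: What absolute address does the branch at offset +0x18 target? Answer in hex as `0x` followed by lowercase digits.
0x704e

@+18  big-endian(5f ea) = 0x5fea
  opcode bits[15:11]=0xb: bne/J
  imm: (w>>0)&0x7ff=0x7ea (s11→-22) → #-22
  target = base 0x704a + off 0x18 + 2 + imm -22 = 0x704e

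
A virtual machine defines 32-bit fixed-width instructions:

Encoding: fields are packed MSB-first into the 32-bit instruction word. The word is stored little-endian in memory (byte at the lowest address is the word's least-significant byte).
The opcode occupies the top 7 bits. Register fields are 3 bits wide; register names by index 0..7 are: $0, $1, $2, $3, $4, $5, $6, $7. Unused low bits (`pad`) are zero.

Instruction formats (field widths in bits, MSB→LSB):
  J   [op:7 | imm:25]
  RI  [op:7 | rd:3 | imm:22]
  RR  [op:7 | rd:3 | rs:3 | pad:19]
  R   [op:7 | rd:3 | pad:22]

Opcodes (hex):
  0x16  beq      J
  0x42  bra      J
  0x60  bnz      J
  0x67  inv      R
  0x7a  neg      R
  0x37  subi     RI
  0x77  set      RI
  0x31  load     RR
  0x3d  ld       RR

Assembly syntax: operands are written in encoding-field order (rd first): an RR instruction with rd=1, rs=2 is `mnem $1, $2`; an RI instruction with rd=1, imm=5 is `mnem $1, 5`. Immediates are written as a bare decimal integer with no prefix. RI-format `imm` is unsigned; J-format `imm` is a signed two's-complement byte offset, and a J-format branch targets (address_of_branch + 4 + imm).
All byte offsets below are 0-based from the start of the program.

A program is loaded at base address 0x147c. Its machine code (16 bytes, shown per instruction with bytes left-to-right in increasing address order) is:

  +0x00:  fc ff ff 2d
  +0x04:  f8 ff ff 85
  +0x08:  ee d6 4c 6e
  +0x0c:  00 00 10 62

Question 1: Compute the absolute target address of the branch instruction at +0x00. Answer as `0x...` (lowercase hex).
0x147c

off 0x00: read fc ff ff 2d as little → 0x2dfffffc
  opcode bits[31:25]=0x16: beq/J
  imm@[24:0]=0x1fffffc (s25→-4) ⇒ -4
  target = base 0x147c + off 0x00 + 4 + imm -4 = 0x147c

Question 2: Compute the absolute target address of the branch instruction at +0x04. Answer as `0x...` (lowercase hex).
0x147c

+0x04: f8 ff ff 85 ⇒ word 0x85fffff8 (little)
  top 7b → 0x42 → bra [J]
  [24:0] imm=33554424 (s25→-8) = -8
  target = base 0x147c + off 0x04 + 4 + imm -8 = 0x147c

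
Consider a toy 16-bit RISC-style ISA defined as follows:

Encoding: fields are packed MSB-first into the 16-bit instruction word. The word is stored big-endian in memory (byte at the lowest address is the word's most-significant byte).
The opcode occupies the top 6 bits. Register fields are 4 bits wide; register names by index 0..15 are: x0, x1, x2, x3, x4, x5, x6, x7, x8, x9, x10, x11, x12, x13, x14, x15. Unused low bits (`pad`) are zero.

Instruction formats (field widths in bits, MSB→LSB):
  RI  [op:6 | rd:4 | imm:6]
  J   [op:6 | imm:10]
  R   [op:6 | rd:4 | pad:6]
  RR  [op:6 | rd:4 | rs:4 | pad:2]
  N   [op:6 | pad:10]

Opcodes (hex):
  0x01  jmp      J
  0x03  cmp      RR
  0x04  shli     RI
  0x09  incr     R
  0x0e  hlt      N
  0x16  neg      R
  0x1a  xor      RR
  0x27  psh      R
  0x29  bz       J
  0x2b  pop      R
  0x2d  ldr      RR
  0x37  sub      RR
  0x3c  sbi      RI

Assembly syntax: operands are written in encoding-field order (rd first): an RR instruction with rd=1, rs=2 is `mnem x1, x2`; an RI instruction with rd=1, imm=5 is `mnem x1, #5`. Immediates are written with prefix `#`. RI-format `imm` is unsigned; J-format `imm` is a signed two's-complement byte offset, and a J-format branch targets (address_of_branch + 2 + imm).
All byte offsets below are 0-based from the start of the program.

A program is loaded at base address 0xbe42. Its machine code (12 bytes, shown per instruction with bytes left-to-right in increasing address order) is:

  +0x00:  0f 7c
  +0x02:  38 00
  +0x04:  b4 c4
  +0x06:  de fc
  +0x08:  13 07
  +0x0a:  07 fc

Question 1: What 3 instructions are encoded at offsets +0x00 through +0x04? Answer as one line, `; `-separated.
cmp x13, x15; hlt; ldr x3, x1

+0x00: 0f 7c ⇒ word 0x0f7c (big)
  top 6b → 0x3 → cmp [RR]
  rd: (w>>6)&0xf=0xd → x13
  rs: (w>>2)&0xf=0xf → x15
+0x02: 38 00 ⇒ word 0x3800 (big)
  top 6b → 0xe → hlt [N]
+0x04: b4 c4 ⇒ word 0xb4c4 (big)
  top 6b → 0x2d → ldr [RR]
  rd: (w>>6)&0xf=0x3 → x3
  rs: (w>>2)&0xf=0x1 → x1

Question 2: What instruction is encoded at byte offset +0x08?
[08] 13 07 → 0x1307
  opcode bits[15:10]=0x4: shli/RI
  rd@[9:6]=0xc ⇒ x12
  imm@[5:0]=0x7 ⇒ #7

shli x12, #7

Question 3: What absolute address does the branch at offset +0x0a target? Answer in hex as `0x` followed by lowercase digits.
0xbe4a

+0x0a: 07 fc ⇒ word 0x07fc (big)
  top 6b → 0x1 → jmp [J]
  imm: (w>>0)&0x3ff=0x3fc (s10→-4) → #-4
  target = base 0xbe42 + off 0x0a + 2 + imm -4 = 0xbe4a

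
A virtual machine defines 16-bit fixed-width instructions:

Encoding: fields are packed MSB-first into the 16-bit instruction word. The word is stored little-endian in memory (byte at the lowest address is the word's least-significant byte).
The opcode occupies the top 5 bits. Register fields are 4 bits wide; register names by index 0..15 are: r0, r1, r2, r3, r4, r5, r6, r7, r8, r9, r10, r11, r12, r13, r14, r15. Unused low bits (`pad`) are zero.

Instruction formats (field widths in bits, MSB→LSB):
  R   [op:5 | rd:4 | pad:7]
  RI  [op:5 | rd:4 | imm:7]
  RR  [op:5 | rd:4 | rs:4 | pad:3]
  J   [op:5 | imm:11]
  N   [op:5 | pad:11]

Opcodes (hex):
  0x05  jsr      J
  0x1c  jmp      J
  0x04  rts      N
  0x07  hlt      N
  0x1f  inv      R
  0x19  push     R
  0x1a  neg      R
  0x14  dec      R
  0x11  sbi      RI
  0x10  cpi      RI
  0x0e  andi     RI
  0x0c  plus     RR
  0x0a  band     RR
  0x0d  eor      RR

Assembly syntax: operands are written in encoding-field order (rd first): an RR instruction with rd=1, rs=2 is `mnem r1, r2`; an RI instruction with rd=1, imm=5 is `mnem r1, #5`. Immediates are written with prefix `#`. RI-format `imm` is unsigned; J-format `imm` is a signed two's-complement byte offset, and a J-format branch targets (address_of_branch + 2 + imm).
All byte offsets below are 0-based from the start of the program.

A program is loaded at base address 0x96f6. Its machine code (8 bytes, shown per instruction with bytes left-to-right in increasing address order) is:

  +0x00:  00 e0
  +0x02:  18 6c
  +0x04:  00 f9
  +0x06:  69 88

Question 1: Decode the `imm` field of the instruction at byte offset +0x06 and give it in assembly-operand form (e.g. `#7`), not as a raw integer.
+0x06: 69 88 ⇒ word 0x8869 (little)
  opcode bits[15:11]=0x11: sbi/RI
  rd@[10:7]=0x0 ⇒ r0
  imm@[6:0]=0x69 ⇒ #105

#105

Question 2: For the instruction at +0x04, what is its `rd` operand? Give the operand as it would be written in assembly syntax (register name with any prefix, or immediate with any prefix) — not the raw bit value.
@+04  little-endian(00 f9) = 0xf900
  top 5b → 0x1f → inv [R]
  [10:7] rd=2 = r2

r2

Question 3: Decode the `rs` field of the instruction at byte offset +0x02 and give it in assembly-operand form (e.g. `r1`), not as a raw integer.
r3

+0x02: 18 6c ⇒ word 0x6c18 (little)
  top 5b → 0xd → eor [RR]
  rd@[10:7]=0x8 ⇒ r8
  rs@[6:3]=0x3 ⇒ r3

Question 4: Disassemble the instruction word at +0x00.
jmp #0

+0x00: 00 e0 ⇒ word 0xe000 (little)
  top 5b → 0x1c → jmp [J]
  imm: (w>>0)&0x7ff=0x0 → #0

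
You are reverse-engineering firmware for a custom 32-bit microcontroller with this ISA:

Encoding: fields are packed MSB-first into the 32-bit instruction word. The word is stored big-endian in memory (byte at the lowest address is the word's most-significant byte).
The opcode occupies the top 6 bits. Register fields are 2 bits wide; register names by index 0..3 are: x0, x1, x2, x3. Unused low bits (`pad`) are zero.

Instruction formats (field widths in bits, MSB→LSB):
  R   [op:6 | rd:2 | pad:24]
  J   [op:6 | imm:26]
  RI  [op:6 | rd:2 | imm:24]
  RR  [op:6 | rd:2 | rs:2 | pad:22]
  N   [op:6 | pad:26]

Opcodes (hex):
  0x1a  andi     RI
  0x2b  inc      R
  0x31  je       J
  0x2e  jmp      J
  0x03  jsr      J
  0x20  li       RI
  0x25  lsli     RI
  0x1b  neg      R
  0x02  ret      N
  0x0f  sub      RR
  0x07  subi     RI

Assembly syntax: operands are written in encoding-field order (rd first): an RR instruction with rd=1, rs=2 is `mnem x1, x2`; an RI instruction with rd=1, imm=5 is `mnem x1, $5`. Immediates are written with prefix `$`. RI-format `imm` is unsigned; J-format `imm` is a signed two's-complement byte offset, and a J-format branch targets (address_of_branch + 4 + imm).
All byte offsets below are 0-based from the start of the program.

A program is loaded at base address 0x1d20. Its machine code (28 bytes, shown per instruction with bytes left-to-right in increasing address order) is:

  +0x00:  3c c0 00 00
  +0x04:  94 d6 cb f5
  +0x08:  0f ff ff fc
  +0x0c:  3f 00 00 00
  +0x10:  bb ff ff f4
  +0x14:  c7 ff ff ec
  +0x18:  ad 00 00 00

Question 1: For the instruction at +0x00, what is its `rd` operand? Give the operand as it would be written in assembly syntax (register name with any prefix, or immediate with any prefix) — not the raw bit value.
x0

off 0x00: read 3c c0 00 00 as big → 0x3cc00000
  opcode bits[31:26]=0xf: sub/RR
  rd: (w>>24)&0x3=0x0 → x0
  rs: (w>>22)&0x3=0x3 → x3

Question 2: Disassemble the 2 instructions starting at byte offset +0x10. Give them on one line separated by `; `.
+0x10: bb ff ff f4 ⇒ word 0xbbfffff4 (big)
  op=0xbbfffff4>>26=0x2e ⇒ jmp (J)
  imm: (w>>0)&0x3ffffff=0x3fffff4 (s26→-12) → $-12
+0x14: c7 ff ff ec ⇒ word 0xc7ffffec (big)
  op=0xc7ffffec>>26=0x31 ⇒ je (J)
  imm: (w>>0)&0x3ffffff=0x3ffffec (s26→-20) → $-20

jmp $-12; je $-20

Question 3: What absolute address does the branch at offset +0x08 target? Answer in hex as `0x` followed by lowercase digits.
+0x08: 0f ff ff fc ⇒ word 0x0ffffffc (big)
  op=0x0ffffffc>>26=0x3 ⇒ jsr (J)
  imm: (w>>0)&0x3ffffff=0x3fffffc (s26→-4) → $-4
  target = base 0x1d20 + off 0x08 + 4 + imm -4 = 0x1d28

0x1d28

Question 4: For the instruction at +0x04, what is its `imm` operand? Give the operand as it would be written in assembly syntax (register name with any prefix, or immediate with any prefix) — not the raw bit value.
+0x04: 94 d6 cb f5 ⇒ word 0x94d6cbf5 (big)
  opcode bits[31:26]=0x25: lsli/RI
  rd: (w>>24)&0x3=0x0 → x0
  imm: (w>>0)&0xffffff=0xd6cbf5 → $14076917

$14076917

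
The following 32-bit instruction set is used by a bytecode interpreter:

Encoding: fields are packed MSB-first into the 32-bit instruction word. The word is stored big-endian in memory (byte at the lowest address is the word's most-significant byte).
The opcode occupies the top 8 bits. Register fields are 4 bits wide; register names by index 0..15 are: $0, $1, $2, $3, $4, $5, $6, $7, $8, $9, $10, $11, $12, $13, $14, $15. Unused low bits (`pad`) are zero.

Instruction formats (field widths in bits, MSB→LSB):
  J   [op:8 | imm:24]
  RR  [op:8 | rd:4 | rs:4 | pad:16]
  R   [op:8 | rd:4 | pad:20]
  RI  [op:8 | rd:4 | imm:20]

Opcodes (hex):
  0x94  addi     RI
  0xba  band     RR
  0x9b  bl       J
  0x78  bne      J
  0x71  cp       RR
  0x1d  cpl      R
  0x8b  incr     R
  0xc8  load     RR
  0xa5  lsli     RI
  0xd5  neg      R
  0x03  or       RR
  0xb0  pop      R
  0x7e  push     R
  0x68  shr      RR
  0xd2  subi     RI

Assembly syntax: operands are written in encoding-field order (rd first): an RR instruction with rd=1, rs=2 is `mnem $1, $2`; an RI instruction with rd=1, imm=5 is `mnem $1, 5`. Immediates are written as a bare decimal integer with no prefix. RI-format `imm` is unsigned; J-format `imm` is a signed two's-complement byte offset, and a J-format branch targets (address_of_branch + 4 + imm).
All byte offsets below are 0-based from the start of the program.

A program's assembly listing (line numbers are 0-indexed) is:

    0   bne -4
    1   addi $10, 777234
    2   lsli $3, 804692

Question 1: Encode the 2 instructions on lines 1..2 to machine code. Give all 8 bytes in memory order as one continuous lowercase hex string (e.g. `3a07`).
94abdc12a53c4754

L1: addi op=0x94:8|rd=10:4|imm=777234:20 ⇒ 0x94abdc12 ⇒ big 94 ab dc 12
L2: lsli op=0xa5:8|rd=3:4|imm=804692:20 ⇒ 0xa53c4754 ⇒ big a5 3c 47 54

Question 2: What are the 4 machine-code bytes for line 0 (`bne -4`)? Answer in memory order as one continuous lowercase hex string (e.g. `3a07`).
78fffffc

0. bne fields op=0x78:8|imm=-4:24 → word 78fffffch → 78 ff ff fc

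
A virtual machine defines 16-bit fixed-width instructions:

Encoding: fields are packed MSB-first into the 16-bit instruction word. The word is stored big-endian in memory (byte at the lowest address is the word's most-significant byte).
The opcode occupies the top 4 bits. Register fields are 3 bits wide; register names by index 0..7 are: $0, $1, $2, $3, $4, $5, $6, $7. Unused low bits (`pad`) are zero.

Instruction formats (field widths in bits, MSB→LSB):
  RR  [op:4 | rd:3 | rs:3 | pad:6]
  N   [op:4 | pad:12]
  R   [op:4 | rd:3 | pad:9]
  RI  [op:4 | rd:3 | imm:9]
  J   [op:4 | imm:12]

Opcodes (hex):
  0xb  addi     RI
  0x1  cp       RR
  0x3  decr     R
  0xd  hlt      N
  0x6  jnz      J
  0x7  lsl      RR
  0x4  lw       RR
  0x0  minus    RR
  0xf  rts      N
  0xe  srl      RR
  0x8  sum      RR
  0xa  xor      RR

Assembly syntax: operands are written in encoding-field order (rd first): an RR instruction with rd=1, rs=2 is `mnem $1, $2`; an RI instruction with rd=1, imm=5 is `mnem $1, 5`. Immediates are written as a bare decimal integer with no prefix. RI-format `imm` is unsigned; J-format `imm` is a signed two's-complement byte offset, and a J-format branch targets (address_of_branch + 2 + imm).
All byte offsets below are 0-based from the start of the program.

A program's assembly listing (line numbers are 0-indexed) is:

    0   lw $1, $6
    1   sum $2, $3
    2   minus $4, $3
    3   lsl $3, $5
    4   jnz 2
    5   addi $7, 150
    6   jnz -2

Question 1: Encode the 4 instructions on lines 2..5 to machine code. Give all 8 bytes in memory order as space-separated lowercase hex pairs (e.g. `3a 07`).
2. minus fields op=0x0:4|rd=4:3|rs=3:3|pad=0:6 → word 08c0h → 08 c0
3. lsl fields op=0x7:4|rd=3:3|rs=5:3|pad=0:6 → word 7740h → 77 40
4. jnz fields op=0x6:4|imm=2:12 → word 6002h → 60 02
5. addi fields op=0xb:4|rd=7:3|imm=150:9 → word be96h → be 96

08 c0 77 40 60 02 be 96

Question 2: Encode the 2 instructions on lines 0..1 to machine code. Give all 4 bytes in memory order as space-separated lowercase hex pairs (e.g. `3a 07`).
43 80 84 c0

0. lw fields op=0x4:4|rd=1:3|rs=6:3|pad=0:6 → word 4380h → 43 80
1. sum fields op=0x8:4|rd=2:3|rs=3:3|pad=0:6 → word 84c0h → 84 c0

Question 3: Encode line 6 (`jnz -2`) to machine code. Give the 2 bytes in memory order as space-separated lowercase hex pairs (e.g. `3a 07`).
6f fe

line 6 (jnz): pack op=0x6:4|imm=-2:12 = 0x6ffe; big→ 6f fe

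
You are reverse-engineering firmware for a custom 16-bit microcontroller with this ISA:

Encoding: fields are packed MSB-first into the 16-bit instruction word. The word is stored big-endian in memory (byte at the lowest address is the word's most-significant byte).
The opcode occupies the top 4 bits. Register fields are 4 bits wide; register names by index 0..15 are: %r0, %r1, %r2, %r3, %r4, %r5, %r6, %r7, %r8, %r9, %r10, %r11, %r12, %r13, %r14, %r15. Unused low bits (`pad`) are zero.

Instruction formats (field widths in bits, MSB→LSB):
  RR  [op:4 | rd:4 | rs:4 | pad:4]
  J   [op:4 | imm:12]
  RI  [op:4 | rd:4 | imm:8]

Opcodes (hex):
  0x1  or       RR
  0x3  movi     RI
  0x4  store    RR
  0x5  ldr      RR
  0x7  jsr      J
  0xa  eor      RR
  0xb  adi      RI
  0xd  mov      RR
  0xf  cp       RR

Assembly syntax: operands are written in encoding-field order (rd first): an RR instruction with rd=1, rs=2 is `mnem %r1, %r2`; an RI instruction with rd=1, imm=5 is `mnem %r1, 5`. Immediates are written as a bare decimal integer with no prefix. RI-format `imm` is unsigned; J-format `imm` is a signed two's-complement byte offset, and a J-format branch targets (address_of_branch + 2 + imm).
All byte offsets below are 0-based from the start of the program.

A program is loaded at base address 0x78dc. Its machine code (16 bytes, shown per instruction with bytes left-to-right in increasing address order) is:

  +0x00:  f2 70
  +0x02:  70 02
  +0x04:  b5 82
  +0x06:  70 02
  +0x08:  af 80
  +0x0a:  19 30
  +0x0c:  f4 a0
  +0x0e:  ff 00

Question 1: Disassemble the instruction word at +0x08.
off 0x08: read af 80 as big → 0xaf80
  top 4b → 0xa → eor [RR]
  [11:8] rd=15 = %r15
  [7:4] rs=8 = %r8

eor %r15, %r8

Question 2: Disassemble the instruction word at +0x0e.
cp %r15, %r0

[0e] ff 00 → 0xff00
  opcode bits[15:12]=0xf: cp/RR
  rd: (w>>8)&0xf=0xf → %r15
  rs: (w>>4)&0xf=0x0 → %r0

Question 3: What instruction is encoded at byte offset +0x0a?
+0x0a: 19 30 ⇒ word 0x1930 (big)
  op=0x1930>>12=0x1 ⇒ or (RR)
  rd: (w>>8)&0xf=0x9 → %r9
  rs: (w>>4)&0xf=0x3 → %r3

or %r9, %r3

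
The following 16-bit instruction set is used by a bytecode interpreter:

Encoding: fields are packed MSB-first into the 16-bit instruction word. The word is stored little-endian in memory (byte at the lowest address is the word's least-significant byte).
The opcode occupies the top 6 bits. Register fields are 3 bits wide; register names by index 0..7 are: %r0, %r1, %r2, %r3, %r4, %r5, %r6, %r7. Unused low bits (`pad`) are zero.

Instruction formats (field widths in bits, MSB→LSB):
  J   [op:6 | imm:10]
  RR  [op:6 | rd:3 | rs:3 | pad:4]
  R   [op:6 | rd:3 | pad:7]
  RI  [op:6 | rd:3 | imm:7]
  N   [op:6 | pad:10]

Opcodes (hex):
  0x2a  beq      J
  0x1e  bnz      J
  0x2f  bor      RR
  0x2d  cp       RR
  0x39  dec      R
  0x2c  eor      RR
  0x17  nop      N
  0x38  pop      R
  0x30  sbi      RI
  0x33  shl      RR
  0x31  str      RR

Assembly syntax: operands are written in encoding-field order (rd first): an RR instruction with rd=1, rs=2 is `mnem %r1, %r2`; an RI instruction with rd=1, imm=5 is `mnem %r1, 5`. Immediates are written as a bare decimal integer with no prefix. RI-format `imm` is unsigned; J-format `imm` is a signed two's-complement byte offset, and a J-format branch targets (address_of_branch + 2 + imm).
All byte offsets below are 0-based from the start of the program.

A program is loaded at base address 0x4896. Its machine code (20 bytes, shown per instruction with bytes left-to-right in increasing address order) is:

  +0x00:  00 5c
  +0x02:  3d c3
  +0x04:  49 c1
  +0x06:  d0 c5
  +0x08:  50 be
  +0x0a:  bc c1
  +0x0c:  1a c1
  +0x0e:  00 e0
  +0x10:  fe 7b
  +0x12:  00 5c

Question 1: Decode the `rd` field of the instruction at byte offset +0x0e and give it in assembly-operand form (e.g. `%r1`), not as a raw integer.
%r0

off 0x0e: read 00 e0 as little → 0xe000
  top 6b → 0x38 → pop [R]
  [9:7] rd=0 = %r0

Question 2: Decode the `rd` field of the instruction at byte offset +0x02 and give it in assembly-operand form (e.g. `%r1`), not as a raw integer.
off 0x02: read 3d c3 as little → 0xc33d
  top 6b → 0x30 → sbi [RI]
  [9:7] rd=6 = %r6
  [6:0] imm=61 = 61

%r6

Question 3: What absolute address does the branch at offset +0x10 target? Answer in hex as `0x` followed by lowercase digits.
+0x10: fe 7b ⇒ word 0x7bfe (little)
  top 6b → 0x1e → bnz [J]
  [9:0] imm=1022 (s10→-2) = -2
  target = base 0x4896 + off 0x10 + 2 + imm -2 = 0x48a6

0x48a6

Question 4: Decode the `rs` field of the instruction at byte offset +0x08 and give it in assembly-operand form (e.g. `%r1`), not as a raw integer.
%r5

[08] 50 be → 0xbe50
  top 6b → 0x2f → bor [RR]
  rd@[9:7]=0x4 ⇒ %r4
  rs@[6:4]=0x5 ⇒ %r5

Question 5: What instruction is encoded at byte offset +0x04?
sbi %r2, 73

off 0x04: read 49 c1 as little → 0xc149
  opcode bits[15:10]=0x30: sbi/RI
  rd@[9:7]=0x2 ⇒ %r2
  imm@[6:0]=0x49 ⇒ 73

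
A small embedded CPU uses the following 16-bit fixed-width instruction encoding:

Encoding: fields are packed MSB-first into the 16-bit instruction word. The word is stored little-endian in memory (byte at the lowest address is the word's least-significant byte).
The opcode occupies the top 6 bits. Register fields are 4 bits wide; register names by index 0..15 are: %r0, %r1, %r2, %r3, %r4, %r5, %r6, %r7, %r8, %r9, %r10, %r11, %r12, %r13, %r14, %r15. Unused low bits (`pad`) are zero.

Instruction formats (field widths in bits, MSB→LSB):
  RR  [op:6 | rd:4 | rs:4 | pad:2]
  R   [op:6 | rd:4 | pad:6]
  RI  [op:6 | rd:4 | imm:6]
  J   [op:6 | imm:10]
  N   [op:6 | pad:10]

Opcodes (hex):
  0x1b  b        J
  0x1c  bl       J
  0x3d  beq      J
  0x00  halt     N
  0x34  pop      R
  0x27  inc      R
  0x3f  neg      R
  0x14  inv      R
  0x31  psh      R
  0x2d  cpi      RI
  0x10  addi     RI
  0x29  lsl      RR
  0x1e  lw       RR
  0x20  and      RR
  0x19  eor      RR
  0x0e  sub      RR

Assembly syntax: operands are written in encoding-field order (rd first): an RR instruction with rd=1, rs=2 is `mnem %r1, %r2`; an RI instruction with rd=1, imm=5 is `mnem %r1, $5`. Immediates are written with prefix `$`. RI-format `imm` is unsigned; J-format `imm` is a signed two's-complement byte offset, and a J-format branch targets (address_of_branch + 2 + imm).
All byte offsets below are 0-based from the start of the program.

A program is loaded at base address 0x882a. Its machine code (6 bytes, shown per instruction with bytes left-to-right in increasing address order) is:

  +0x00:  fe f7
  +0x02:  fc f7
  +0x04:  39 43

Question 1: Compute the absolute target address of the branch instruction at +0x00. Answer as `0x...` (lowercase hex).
@+00  little-endian(fe f7) = 0xf7fe
  top 6b → 0x3d → beq [J]
  [9:0] imm=1022 (s10→-2) = $-2
  target = base 0x882a + off 0x00 + 2 + imm -2 = 0x882a

0x882a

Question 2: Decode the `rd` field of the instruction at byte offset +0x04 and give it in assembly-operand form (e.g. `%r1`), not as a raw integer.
+0x04: 39 43 ⇒ word 0x4339 (little)
  top 6b → 0x10 → addi [RI]
  rd@[9:6]=0xc ⇒ %r12
  imm@[5:0]=0x39 ⇒ $57

%r12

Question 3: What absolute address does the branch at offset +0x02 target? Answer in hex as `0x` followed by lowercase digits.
[02] fc f7 → 0xf7fc
  op=0xf7fc>>10=0x3d ⇒ beq (J)
  imm@[9:0]=0x3fc (s10→-4) ⇒ $-4
  target = base 0x882a + off 0x02 + 2 + imm -4 = 0x882a

0x882a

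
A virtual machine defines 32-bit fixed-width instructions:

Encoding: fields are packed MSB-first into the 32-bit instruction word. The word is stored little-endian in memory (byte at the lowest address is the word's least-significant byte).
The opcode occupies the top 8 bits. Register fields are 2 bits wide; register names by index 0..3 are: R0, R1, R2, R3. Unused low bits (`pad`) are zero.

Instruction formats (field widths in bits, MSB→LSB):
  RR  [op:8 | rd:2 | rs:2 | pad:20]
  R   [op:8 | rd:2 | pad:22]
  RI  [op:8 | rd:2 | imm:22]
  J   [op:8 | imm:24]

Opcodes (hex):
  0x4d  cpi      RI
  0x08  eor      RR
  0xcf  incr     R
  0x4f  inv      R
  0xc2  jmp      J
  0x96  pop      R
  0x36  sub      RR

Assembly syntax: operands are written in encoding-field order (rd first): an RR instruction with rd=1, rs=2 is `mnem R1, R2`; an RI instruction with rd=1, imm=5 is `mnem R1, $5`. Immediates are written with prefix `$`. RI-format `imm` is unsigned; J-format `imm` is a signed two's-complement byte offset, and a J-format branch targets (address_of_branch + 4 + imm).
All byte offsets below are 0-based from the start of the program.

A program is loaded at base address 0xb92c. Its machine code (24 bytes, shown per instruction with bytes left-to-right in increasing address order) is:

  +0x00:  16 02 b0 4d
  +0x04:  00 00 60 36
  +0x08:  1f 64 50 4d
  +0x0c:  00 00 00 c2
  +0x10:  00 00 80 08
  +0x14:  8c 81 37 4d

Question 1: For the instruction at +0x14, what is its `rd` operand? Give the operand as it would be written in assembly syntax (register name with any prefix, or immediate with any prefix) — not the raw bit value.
R0

off 0x14: read 8c 81 37 4d as little → 0x4d37818c
  op=0x4d37818c>>24=0x4d ⇒ cpi (RI)
  rd@[23:22]=0x0 ⇒ R0
  imm@[21:0]=0x37818c ⇒ $3637644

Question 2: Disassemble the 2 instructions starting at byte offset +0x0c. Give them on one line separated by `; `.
jmp $0; eor R2, R0

[0c] 00 00 00 c2 → 0xc2000000
  opcode bits[31:24]=0xc2: jmp/J
  [23:0] imm=0 = $0
[10] 00 00 80 08 → 0x08800000
  opcode bits[31:24]=0x8: eor/RR
  [23:22] rd=2 = R2
  [21:20] rs=0 = R0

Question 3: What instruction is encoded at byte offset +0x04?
[04] 00 00 60 36 → 0x36600000
  top 8b → 0x36 → sub [RR]
  rd@[23:22]=0x1 ⇒ R1
  rs@[21:20]=0x2 ⇒ R2

sub R1, R2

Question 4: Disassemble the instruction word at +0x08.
cpi R1, $1074207

[08] 1f 64 50 4d → 0x4d50641f
  opcode bits[31:24]=0x4d: cpi/RI
  rd: (w>>22)&0x3=0x1 → R1
  imm: (w>>0)&0x3fffff=0x10641f → $1074207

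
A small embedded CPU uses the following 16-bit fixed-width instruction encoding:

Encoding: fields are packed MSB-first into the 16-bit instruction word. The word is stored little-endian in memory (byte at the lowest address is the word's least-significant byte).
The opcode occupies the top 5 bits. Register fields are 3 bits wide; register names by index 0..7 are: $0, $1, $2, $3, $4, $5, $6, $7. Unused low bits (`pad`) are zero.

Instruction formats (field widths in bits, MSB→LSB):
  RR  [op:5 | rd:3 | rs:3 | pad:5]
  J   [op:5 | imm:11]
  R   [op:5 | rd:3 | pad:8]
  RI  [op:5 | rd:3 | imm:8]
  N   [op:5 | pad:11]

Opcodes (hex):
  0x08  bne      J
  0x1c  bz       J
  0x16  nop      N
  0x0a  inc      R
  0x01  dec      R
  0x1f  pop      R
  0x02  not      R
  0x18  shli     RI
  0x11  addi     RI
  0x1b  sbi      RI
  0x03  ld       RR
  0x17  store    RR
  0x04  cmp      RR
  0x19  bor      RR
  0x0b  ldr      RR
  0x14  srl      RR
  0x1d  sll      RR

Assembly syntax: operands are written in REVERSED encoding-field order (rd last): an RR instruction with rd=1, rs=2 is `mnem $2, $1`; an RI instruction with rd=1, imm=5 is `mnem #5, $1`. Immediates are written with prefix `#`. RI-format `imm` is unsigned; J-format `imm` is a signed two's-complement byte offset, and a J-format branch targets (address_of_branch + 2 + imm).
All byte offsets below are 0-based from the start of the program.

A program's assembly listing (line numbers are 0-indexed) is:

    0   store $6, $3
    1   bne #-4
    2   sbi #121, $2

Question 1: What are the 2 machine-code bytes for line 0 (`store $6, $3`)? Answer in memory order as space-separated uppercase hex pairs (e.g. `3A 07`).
L0: store op=0x17:5|rd=3:3|rs=6:3|pad=0:5 ⇒ 0xbbc0 ⇒ little c0 bb

C0 BB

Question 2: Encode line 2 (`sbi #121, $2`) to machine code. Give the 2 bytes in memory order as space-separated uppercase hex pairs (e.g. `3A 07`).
L2: sbi op=0x1b:5|rd=2:3|imm=121:8 ⇒ 0xda79 ⇒ little 79 da

79 DA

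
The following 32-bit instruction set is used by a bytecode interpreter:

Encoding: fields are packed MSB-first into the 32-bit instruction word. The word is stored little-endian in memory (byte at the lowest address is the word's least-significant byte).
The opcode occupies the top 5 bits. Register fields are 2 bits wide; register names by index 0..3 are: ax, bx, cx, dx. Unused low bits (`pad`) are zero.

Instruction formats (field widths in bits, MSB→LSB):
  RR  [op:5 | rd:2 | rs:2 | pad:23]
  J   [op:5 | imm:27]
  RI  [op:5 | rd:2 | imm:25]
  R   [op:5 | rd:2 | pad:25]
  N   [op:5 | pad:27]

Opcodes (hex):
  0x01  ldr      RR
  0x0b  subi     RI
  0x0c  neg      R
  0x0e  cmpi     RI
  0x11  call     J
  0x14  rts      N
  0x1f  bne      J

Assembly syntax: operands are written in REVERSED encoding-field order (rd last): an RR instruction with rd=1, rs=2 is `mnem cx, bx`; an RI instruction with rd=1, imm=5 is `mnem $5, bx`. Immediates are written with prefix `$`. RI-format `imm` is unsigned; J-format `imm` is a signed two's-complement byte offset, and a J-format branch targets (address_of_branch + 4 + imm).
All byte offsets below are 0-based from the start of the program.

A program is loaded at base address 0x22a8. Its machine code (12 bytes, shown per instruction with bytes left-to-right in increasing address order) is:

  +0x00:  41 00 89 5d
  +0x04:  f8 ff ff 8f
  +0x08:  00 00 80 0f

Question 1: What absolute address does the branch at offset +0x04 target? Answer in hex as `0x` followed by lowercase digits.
0x22a8

[04] f8 ff ff 8f → 0x8ffffff8
  op=0x8ffffff8>>27=0x11 ⇒ call (J)
  imm: (w>>0)&0x7ffffff=0x7fffff8 (s27→-8) → $-8
  target = base 0x22a8 + off 0x04 + 4 + imm -8 = 0x22a8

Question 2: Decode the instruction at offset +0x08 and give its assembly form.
+0x08: 00 00 80 0f ⇒ word 0x0f800000 (little)
  op=0x0f800000>>27=0x1 ⇒ ldr (RR)
  rd@[26:25]=0x3 ⇒ dx
  rs@[24:23]=0x3 ⇒ dx

ldr dx, dx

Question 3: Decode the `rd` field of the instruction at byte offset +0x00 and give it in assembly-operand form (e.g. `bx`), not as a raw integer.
[00] 41 00 89 5d → 0x5d890041
  op=0x5d890041>>27=0xb ⇒ subi (RI)
  rd: (w>>25)&0x3=0x2 → cx
  imm: (w>>0)&0x1ffffff=0x1890041 → $25755713

cx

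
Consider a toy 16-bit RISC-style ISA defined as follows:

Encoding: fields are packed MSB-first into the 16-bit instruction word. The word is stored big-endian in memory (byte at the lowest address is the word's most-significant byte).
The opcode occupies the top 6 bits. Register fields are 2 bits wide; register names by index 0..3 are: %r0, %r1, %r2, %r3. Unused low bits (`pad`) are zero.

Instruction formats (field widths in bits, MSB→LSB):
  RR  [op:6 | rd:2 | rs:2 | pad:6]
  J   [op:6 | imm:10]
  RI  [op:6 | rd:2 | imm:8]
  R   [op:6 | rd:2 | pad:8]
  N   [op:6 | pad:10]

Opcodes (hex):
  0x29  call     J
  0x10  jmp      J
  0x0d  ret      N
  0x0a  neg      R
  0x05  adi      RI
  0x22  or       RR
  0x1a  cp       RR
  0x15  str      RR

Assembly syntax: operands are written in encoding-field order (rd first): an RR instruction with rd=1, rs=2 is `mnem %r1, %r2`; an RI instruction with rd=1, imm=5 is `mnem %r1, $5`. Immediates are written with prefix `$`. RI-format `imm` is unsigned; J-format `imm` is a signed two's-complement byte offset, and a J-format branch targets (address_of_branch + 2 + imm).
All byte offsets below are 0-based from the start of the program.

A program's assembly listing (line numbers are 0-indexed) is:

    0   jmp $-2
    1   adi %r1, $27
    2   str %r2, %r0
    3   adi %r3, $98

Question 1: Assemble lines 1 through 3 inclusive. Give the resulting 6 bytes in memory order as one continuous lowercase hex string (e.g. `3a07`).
151b56001762

L1: adi op=0x5:6|rd=1:2|imm=27:8 ⇒ 0x151b ⇒ big 15 1b
L2: str op=0x15:6|rd=2:2|rs=0:2|pad=0:6 ⇒ 0x5600 ⇒ big 56 00
L3: adi op=0x5:6|rd=3:2|imm=98:8 ⇒ 0x1762 ⇒ big 17 62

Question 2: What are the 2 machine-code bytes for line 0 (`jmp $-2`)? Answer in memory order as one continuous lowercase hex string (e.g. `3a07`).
43fe

L0: jmp op=0x10:6|imm=-2:10 ⇒ 0x43fe ⇒ big 43 fe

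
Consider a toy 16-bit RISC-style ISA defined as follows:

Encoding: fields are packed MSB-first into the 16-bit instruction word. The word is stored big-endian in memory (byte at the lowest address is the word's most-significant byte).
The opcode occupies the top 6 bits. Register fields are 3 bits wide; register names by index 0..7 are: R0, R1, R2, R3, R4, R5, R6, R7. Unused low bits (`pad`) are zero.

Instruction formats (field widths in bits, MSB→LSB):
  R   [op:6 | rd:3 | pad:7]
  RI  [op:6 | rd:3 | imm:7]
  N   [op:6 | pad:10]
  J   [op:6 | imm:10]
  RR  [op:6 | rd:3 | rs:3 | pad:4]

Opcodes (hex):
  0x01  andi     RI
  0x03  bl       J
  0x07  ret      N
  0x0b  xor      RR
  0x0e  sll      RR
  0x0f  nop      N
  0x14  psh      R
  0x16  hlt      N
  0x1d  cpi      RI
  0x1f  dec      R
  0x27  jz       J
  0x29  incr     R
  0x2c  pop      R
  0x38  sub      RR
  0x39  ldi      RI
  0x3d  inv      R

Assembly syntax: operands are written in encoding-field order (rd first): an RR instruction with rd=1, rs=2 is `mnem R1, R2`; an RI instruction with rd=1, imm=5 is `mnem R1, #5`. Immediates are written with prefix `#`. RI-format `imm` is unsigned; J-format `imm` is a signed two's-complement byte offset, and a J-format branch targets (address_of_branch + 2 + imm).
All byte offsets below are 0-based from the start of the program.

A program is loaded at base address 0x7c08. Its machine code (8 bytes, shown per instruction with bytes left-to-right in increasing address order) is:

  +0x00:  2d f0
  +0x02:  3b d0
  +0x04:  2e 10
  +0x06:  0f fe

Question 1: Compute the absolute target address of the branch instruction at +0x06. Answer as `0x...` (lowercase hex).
@+06  big-endian(0f fe) = 0x0ffe
  op=0x0ffe>>10=0x3 ⇒ bl (J)
  imm@[9:0]=0x3fe (s10→-2) ⇒ #-2
  target = base 0x7c08 + off 0x06 + 2 + imm -2 = 0x7c0e

0x7c0e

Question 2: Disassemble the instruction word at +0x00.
@+00  big-endian(2d f0) = 0x2df0
  opcode bits[15:10]=0xb: xor/RR
  rd: (w>>7)&0x7=0x3 → R3
  rs: (w>>4)&0x7=0x7 → R7

xor R3, R7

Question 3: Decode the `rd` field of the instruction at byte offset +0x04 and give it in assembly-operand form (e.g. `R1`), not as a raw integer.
@+04  big-endian(2e 10) = 0x2e10
  op=0x2e10>>10=0xb ⇒ xor (RR)
  rd@[9:7]=0x4 ⇒ R4
  rs@[6:4]=0x1 ⇒ R1

R4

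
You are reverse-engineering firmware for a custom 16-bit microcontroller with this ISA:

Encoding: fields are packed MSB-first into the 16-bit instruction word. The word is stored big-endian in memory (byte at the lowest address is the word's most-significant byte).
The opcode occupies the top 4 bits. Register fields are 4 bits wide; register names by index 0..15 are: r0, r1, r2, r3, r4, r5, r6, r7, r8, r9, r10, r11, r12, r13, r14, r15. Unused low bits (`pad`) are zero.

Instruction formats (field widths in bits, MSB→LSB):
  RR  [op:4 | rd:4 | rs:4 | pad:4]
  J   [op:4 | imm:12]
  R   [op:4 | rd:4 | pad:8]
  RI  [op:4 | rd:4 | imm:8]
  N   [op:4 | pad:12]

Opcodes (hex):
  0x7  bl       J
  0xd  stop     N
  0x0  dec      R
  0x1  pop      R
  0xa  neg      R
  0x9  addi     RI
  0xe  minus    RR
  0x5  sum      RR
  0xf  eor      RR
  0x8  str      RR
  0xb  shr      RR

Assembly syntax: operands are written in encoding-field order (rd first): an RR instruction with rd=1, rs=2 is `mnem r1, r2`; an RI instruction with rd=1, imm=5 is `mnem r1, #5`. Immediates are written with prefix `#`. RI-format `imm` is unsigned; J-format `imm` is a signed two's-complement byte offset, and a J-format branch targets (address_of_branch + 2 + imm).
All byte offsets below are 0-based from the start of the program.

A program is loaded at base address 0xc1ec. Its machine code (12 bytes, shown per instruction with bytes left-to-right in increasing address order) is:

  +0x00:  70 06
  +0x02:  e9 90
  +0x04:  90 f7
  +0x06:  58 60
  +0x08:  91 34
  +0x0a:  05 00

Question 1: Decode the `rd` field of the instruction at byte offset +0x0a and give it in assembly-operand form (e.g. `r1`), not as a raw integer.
+0x0a: 05 00 ⇒ word 0x0500 (big)
  opcode bits[15:12]=0x0: dec/R
  rd: (w>>8)&0xf=0x5 → r5

r5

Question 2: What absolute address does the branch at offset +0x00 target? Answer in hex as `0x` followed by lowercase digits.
+0x00: 70 06 ⇒ word 0x7006 (big)
  opcode bits[15:12]=0x7: bl/J
  imm@[11:0]=0x6 ⇒ #6
  target = base 0xc1ec + off 0x00 + 2 + imm 6 = 0xc1f4

0xc1f4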